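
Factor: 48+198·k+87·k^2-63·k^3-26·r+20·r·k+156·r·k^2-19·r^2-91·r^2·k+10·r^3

(2·r-3·k-3)·(5·r-3·k+8)·(r-7·k-2)

Group: 5·r·(2·r^2-17·r·k-7·r+21·k^2+27·k+6) + (-3·k+8)·(2·r^2-17·r·k-7·r+21·k^2+27·k+6); both groups contain (2·r^2-17·r·k-7·r+21·k^2+27·k+6), so (5·r-3·k+8) is a factor with cofactor 2·r^2-17·r·k-7·r+21·k^2+27·k+6.
The cofactor groups again: 2·r^2-17·r·k-7·r+21·k^2+27·k+6 = 2·r·(r-7·k-2) + (-3·k-3)·(r-7·k-2); both groups contain (r-7·k-2), giving (2·r-3·k-3)·(r-7·k-2).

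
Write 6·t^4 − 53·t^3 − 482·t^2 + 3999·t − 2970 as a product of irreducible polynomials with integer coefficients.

Trying the rational-root candidates, t = 5/6 is a root, so (6·t − 5) is a factor; dividing leaves t^3 − 8·t^2 − 87·t + 594.
Next, t = 11 is a root, so (t − 11) divides it; the quotient is t^2 + 3·t − 54.
The remaining quadratic factors as (t + 9)(t − 6).

(6·t − 5)·(t + 9)·(t − 11)·(t − 6)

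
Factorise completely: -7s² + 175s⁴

7s²(5s + 1)(5s - 1)

Every term has a factor of 7s². Then 25s² - 1 = (5s)² − (1)².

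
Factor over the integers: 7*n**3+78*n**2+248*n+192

Trying the rational-root candidates, n = −6 is a root, so (n+6) is a factor; dividing leaves 7*n**2+36*n+32.
The remaining quadratic factors as (7*n+8)(n+4).

(7*n+8)*(n+4)*(n+6)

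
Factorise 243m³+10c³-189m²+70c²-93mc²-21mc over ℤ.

Group: 9m(27m²+15mc-21m-2c²-14c) - 5c(27m²+15mc-21m-2c²-14c); both groups contain (27m²+15mc-21m-2c²-14c), so (9m-5c) is a factor with cofactor 27m²+15mc-21m-2c²-14c.
The cofactor groups again: 27m²+15mc-21m-2c²-14c = 3m(9m-c-7) + 2c(9m-c-7); both groups contain (9m-c-7), giving (3m+2c)(9m-c-7).

(9m-5c)(9m-c-7)(3m+2c)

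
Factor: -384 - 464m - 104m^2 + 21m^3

(3m + 4)(7m + 12)(m - 8)

Testing divisors of the constant over divisors of the leading coefficient, m = -12/7 is a root, giving the factor (7m + 12) and quotient 3m^2 - 20m - 32.
The remaining quadratic factors as (3m + 4)(m - 8).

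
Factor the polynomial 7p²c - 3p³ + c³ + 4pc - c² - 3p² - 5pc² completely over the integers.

Group: p(-3p² + 4pc - 3p - c² + c) - c(-3p² + 4pc - 3p - c² + c); both groups contain (-3p² + 4pc - 3p - c² + c), so (p - c) is a factor with cofactor -3p² + 4pc - 3p - c² + c.
The cofactor groups again: -3p² + 4pc - 3p - c² + c = -3p(p - c + 1) + c(p - c + 1); both groups contain (p - c + 1), giving -(3p - c)(p - c + 1).

-(3p - c)(p - c)(p - c + 1)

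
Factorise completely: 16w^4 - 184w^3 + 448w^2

8w^2(2w - 7)(w - 8)

Pull out the common factor 8w^2, then factor the remaining trinomial.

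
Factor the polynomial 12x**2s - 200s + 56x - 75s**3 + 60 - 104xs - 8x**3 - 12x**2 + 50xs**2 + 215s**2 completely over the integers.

-(2x - 3s + 2)(2x - 5s + 6)(2x + 5s - 5)

Group: 2x(-4x**2 - 4xs + 6x + 15s**2 - 25s + 10) + (-5s + 6)(-4x**2 - 4xs + 6x + 15s**2 - 25s + 10); both groups contain (-4x**2 - 4xs + 6x + 15s**2 - 25s + 10), so (2x - 5s + 6) is a factor with cofactor -4x**2 - 4xs + 6x + 15s**2 - 25s + 10.
The cofactor groups again: -4x**2 - 4xs + 6x + 15s**2 - 25s + 10 = -2x(2x - 3s + 2) + (-5s + 5)(2x - 3s + 2); both groups contain (2x - 3s + 2), giving -(2x + 5s - 5)(2x - 3s + 2).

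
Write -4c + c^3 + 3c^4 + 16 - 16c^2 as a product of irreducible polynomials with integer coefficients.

(3c + 4)(c + 2)(c - 1)(c - 2)

By the rational root theorem, c = -2 is a root, giving the factor (c + 2) and quotient 3c^3 - 5c^2 - 6c + 8.
Next, c = 1 is a root, so (c - 1) divides it; the quotient is 3c^2 - 2c - 8.
The remaining quadratic factors as (c - 2)(3c + 4).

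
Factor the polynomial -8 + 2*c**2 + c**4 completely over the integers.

(c**2 + 4)*(c**2 - 2)

Substitute u = c**2 to get a quadratic in u, then factor.
c**2 - 2 is irreducible over ℤ (2 is not a perfect square).
c**2 + 4 is irreducible over ℤ (sum of squares).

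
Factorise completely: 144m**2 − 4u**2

Pull out the common factor 4; 36m**2 − u**2 is a difference of squares.

4(6m + u)(6m − u)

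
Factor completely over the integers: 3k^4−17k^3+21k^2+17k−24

(3k−8)(k+1)(k−1)(k−3)

By the rational root theorem, k = 3 is a root, so (k−3) divides it; the quotient is 3k^3−8k^2−3k+8.
Next, k = 1 is a root, so (k−1) divides it; the quotient is 3k^2−5k−8.
The remaining quadratic factors as (k+1)(3k−8).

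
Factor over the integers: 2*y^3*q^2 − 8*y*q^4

Every term has a factor of 2*y*q^2. Then y^2 − 4*q^2 = (y)² − (2*q)².

2*q^2*y*(y − 2*q)*(y + 2*q)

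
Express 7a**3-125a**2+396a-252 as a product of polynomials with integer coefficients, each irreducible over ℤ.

Testing divisors of the constant over divisors of the leading coefficient, a = 3 is a root, giving the factor (a-3) and quotient 7a**2-104a+84.
The remaining quadratic factors as (a-14)(7a-6).

(7a-6)(a-14)(a-3)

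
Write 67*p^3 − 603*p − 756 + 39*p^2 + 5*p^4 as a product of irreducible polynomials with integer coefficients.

(5*p + 7)*(p + 12)*(p + 3)*(p − 3)

Testing divisors of the constant over divisors of the leading coefficient, p = −3 is a root, giving the factor (p + 3) and quotient 5*p^3 + 52*p^2 − 117*p − 252.
Next, p = −7/5 is a root, so (5*p + 7) is a factor; dividing leaves p^2 + 9*p − 36.
The remaining quadratic factors as (p + 12)(p − 3).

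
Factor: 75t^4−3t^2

Every term has a factor of 3t^2. Then 25t^2−1 = (5t)² − (1)².

3t^2(5t+1)(5t−1)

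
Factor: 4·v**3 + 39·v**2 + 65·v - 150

Trying the rational-root candidates, v = 5/4 is a root, giving the factor (4·v - 5) and quotient v**2 + 11·v + 30.
The remaining quadratic factors as (v + 5)(v + 6).

(4·v - 5)·(v + 5)·(v + 6)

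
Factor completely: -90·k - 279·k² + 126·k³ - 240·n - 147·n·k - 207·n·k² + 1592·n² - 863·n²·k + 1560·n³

Group: 15·n·(104·n² - 9·n·k + 120·n - 18·k² + 45·k) + (-7·k - 2)·(104·n² - 9·n·k + 120·n - 18·k² + 45·k); both groups contain (104·n² - 9·n·k + 120·n - 18·k² + 45·k), so (15·n - 7·k - 2) is a factor with cofactor 104·n² - 9·n·k + 120·n - 18·k² + 45·k.
The cofactor groups again: 104·n² - 9·n·k + 120·n - 18·k² + 45·k = 8·n·(13·n - 6·k + 15) + 3·k·(13·n - 6·k + 15); both groups contain (13·n - 6·k + 15), giving (8·n + 3·k)·(13·n - 6·k + 15).

(13·n - 6·k + 15)·(15·n - 7·k - 2)·(8·n + 3·k)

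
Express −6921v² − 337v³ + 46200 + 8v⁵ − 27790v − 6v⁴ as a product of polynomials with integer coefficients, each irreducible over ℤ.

By the rational root theorem, v = −11/2 is a root, so (2v + 11) divides it; the quotient is 4v⁴ − 25v³ − 31v² − 3290v + 4200.
Continuing, v = 12 is a root, giving the factor (v − 12) and quotient 4v³ + 23v² + 245v − 350.
Continuing, v = 5/4 is a root, so (4v − 5) is a factor; dividing leaves v² + 7v + 70.
The quadratic v² + 7v + 70 has discriminant −231 < 0 and is irreducible over ℤ.

(2v + 11)(4v − 5)(v − 12)(v² + 7v + 70)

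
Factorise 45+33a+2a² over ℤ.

Need a pair with product 2·45 = 90 and sum 33: that's 3 and 30.
Split the middle term: 2a²+3a + 30a+45 = a(2a+3) + 15(2a+3).

(2a+3)(a+15)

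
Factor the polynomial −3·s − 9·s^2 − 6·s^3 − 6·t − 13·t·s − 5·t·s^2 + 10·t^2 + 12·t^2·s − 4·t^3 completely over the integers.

Group: 2·t·(−2·t^2 + 7·t·s + 5·t − 6·s^2 − 9·s − 3) + s·(−2·t^2 + 7·t·s + 5·t − 6·s^2 − 9·s − 3); both groups contain (−2·t^2 + 7·t·s + 5·t − 6·s^2 − 9·s − 3), so (2·t + s) is a factor with cofactor −2·t^2 + 7·t·s + 5·t − 6·s^2 − 9·s − 3.
The cofactor groups again: −2·t^2 + 7·t·s + 5·t − 6·s^2 − 9·s − 3 = −2·t·(t − 2·s − 1) + (3·s + 3)·(t − 2·s − 1); both groups contain (t − 2·s − 1), giving −(2·t − 3·s − 3)·(t − 2·s − 1).

−(t − 2·s − 1)·(2·t − 3·s − 3)·(2·t + s)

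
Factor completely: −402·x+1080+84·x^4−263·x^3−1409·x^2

Testing divisors of the constant over divisors of the leading coefficient, x = 6 is a root, so (x−6) is a factor; dividing leaves 84·x^3+241·x^2+37·x−180.
Next, x = −4/3 is a root, giving the factor (3·x+4) and quotient 28·x^2+43·x−45.
The remaining quadratic factors as (4·x+9)(7·x−5).

(3·x+4)·(4·x+9)·(7·x−5)·(x−6)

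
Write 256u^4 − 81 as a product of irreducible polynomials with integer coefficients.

(4u)⁴ − (3)⁴ = ((4u)² − (3)²)((4u)² + (3)²); the first factor splits again, the second (16u^2 + 9) is irreducible.

(4u + 3)(4u − 3)(16u^2 + 9)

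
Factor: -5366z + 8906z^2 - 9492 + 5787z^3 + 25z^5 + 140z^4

Among the possible rational roots, z = -6/5 is a root, so (5z + 6) divides it; the quotient is 5z^4 + 22z^3 + 1131z^2 + 424z - 1582.
Then z = -7/5 is a root, giving the factor (5z + 7) and quotient z^3 + 3z^2 + 222z - 226.
Then z = 1 is a root, so (z - 1) divides it; the quotient is z^2 + 4z + 226.
The quadratic z^2 + 4z + 226 has discriminant -888 < 0 and is irreducible over ℤ.

(5z + 6)(5z + 7)(z - 1)(z^2 + 4z + 226)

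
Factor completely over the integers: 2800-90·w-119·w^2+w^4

By the rational root theorem, w = 10 is a root, so (w-10) is a factor; dividing leaves w^3+10·w^2-19·w-280.
Continuing, w = 5 is a root, giving the factor (w-5) and quotient w^2+15·w+56.
The remaining quadratic factors as (w+7)(w+8).

(w+7)·(w+8)·(w-10)·(w-5)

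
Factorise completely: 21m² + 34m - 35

Need a pair with product 21·(-35) = -735 and sum 34: that's -15 and 49.
Split the middle term: 21m² - 15m + 49m - 35 = 3m(7m - 5) + 7(7m - 5).

(3m + 7)(7m - 5)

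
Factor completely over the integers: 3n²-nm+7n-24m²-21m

(n-3m)(3n+8m+7)

Group: 3n(n-3m) + (8m+7)(n-3m); both groups contain (n-3m).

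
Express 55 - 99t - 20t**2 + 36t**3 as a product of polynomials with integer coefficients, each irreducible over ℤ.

(9t - 5)(4t**2 - 11)

Group as (36t**3 - 99t) + (-20t**2 + 55) = 9t(4t**2 - 11) - 5(4t**2 - 11).
Both groups share the factor (4t**2 - 11).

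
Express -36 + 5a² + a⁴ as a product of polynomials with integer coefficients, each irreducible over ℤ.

Substitute u = a² to get a quadratic in u, then factor.
a² - 4 is a difference of squares.
a² + 9 is irreducible over ℤ (sum of squares).

(a + 2)(a - 2)(a² + 9)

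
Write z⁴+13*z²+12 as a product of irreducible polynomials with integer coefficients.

Substitute u = z² to get a quadratic in u, then factor.
z²+12 is irreducible over ℤ (always positive, so no real roots).
z²+1 is irreducible over ℤ (sum of squares).

(z²+1)*(z²+12)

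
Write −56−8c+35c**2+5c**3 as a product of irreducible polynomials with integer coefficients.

Group as (5c**3−8c) + (35c**2−56) = c(5c**2−8) + 7(5c**2−8).
Both groups share the factor (5c**2−8).

(c+7)(5c**2−8)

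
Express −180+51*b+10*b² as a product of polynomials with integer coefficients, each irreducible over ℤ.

Need a pair with product 10·(−180) = −1800 and sum 51: that's −24 and 75.
Split the middle term: 10*b²−24*b + 75*b−180 = 2*b*(5*b−12) + 15*(5*b−12).

(2*b+15)*(5*b−12)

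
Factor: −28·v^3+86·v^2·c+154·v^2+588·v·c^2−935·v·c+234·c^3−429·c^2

Group: 7·v·(−4·v^2+14·v·c+22·v+78·c^2−143·c) + 3·c·(−4·v^2+14·v·c+22·v+78·c^2−143·c); both groups contain (−4·v^2+14·v·c+22·v+78·c^2−143·c), so (7·v+3·c) is a factor with cofactor −4·v^2+14·v·c+22·v+78·c^2−143·c.
The cofactor groups again: −4·v^2+14·v·c+22·v+78·c^2−143·c = −2·v·(2·v−13·c) + (−6·c+11)·(2·v−13·c); both groups contain (2·v−13·c), giving −(2·v+6·c−11)·(2·v−13·c).

−(2·v−13·c)·(7·v+3·c)·(2·v+6·c−11)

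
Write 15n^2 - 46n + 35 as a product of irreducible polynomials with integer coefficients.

(3n - 5)(5n - 7)

Need a pair with product 15·35 = 525 and sum -46: that's -25 and -21.
Split the middle term: 15n^2 - 25n - 21n + 35 = 5n(3n - 5) - 7(3n - 5).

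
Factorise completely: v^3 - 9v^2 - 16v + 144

Trying the rational-root candidates, v = 4 is a root, so (v - 4) is a factor; dividing leaves v^2 - 5v - 36.
The remaining quadratic factors as (v + 4)(v - 9).

(v + 4)(v - 4)(v - 9)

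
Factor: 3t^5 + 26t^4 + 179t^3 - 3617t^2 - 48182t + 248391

(3t - 13)(t + 11)(t - 9)(t^2 + 11t + 193)

Testing divisors of the constant over divisors of the leading coefficient, t = -11 is a root, giving the factor (t + 11) and quotient 3t^4 - 7t^3 + 256t^2 - 6433t + 22581.
Next, t = 13/3 is a root, giving the factor (3t - 13) and quotient t^3 + 2t^2 + 94t - 1737.
Continuing, t = 9 is a root, so (t - 9) divides it; the quotient is t^2 + 11t + 193.
The quadratic t^2 + 11t + 193 has discriminant -651 < 0 and is irreducible over ℤ.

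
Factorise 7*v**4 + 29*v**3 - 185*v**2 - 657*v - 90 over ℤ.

Among the possible rational roots, v = 5 is a root, so (v - 5) is a factor; dividing leaves 7*v**3 + 64*v**2 + 135*v + 18.
Continuing, v = -1/7 is a root, so (7*v + 1) is a factor; dividing leaves v**2 + 9*v + 18.
The remaining quadratic factors as (v + 3)(v + 6).

(7*v + 1)*(v + 3)*(v + 6)*(v - 5)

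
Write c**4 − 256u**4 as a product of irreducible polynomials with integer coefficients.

Write as (c**2)² − (16u**2)², then factor c**2 − 16u**2 once more.

(c + 4u)(c − 4u)(c**2 + 16u**2)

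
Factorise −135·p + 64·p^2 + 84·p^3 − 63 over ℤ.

By the rational root theorem, p = −3/7 is a root, so (7·p + 3) is a factor; dividing leaves 12·p^2 + 4·p − 21.
The remaining quadratic factors as (6·p − 7)(2·p + 3).

(2·p + 3)·(6·p − 7)·(7·p + 3)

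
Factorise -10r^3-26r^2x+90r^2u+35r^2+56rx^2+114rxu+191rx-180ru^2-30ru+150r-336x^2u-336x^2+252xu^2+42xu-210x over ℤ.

-(2r+8x-6u+5)(5r-7x)(r-6u-6)

Group: 5r(-2r^2-8rx+18ru+7r+48xu+48x-36u^2-6u+30) - 7x(-2r^2-8rx+18ru+7r+48xu+48x-36u^2-6u+30); both groups contain (-2r^2-8rx+18ru+7r+48xu+48x-36u^2-6u+30), so (5r-7x) is a factor with cofactor -2r^2-8rx+18ru+7r+48xu+48x-36u^2-6u+30.
The cofactor groups again: -2r^2-8rx+18ru+7r+48xu+48x-36u^2-6u+30 = -r(2r+8x-6u+5) + (6u+6)(2r+8x-6u+5); both groups contain (2r+8x-6u+5), giving -(r-6u-6)(2r+8x-6u+5).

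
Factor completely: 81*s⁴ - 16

(3*s + 2)*(3*s - 2)*(9*s² + 4)

Write as (9*s²)² − (4)², then factor 9*s² - 4 once more.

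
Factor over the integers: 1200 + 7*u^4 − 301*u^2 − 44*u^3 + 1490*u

(7*u + 5)*(u + 6)*(u − 5)*(u − 8)

Among the possible rational roots, u = 8 is a root, giving the factor (u − 8) and quotient 7*u^3 + 12*u^2 − 205*u − 150.
Next, u = −5/7 is a root, giving the factor (7*u + 5) and quotient u^2 + u − 30.
The remaining quadratic factors as (u − 5)(u + 6).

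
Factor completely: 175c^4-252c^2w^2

7c^2(5c+6w)(5c-6w)

Every term has a factor of 7c^2. Then 25c^2-36w^2 = (5c)² − (6w)².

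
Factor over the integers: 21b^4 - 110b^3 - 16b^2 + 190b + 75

By the rational root theorem, b = 5/3 is a root, giving the factor (3b - 5) and quotient 7b^3 - 25b^2 - 47b - 15.
Next, b = -1 is a root, so (b + 1) divides it; the quotient is 7b^2 - 32b - 15.
The remaining quadratic factors as (b - 5)(7b + 3).

(3b - 5)(7b + 3)(b + 1)(b - 5)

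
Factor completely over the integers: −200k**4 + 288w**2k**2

Factor out 8k**2, leaving 36w**2 − 25k**2, which is a difference of two squares.

8k**2(6w − 5k)(6w + 5k)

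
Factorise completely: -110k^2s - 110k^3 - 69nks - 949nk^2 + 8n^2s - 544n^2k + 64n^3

(n - 10k)(8n + 11k)(8n + k + s)

Group: n(64n^2 + 96nk + 8ns + 11k^2 + 11ks) - 10k(64n^2 + 96nk + 8ns + 11k^2 + 11ks); both groups contain (64n^2 + 96nk + 8ns + 11k^2 + 11ks), so (n - 10k) is a factor with cofactor 64n^2 + 96nk + 8ns + 11k^2 + 11ks.
The cofactor groups again: 64n^2 + 96nk + 8ns + 11k^2 + 11ks = 8n(8n + 11k) + (k + s)(8n + 11k); both groups contain (8n + 11k), giving (8n + k + s)(8n + 11k).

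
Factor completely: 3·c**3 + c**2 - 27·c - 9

(3·c + 1)·(c + 3)·(c - 3)

Trying the rational-root candidates, c = -3 is a root, so (c + 3) is a factor; dividing leaves 3·c**2 - 8·c - 3.
The remaining quadratic factors as (3·c + 1)(c - 3).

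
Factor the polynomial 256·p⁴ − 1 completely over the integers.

Difference of squares twice: with A = 4·p and B = 1, A⁴ − B⁴ = (A² − B²)(A² + B²), and A² − B² factors again.

(4·p + 1)·(4·p − 1)·(16·p² + 1)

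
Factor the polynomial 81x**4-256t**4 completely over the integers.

(3x-4t)(3x+4t)(9x**2+16t**2)

Write as (9x**2)² − (16t**2)², then factor 9x**2-16t**2 once more.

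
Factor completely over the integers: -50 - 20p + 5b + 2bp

Group as (2bp + 5b) + (-20p - 50) = b(2p + 5) - 10(2p + 5).
Both groups share the factor (2p + 5).

(2p + 5)(b - 10)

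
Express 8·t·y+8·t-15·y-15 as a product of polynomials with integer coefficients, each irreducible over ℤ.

Group as (8·t·y+8·t) + (-15·y-15) = 8·t·(y+1) - 15·(y+1).
Both groups share the factor (y+1).

(8·t-15)·(y+1)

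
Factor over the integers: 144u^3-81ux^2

9u(4u+3x)(4u-3x)

Every term has a factor of 9u. Then 16u^2-9x^2 = (4u)² − (3x)².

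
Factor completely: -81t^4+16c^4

Write as (4c^2)² − (9t^2)², then factor 4c^2-9t^2 once more.

(2c+3t)(2c-3t)(4c^2+9t^2)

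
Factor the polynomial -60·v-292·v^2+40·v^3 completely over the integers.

Pull out the common factor 4·v, then factor the remaining trinomial.

4·v·(2·v-15)·(5·v+1)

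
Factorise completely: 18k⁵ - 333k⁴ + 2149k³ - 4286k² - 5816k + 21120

Testing divisors of the constant over divisors of the leading coefficient, k = 4 is a root, so (k - 4) is a factor; dividing leaves 18k⁴ - 261k³ + 1105k² + 134k - 5280.
Then k = -11/6 is a root, giving the factor (6k + 11) and quotient 3k³ - 49k² + 274k - 480.
Then k = 10/3 is a root, so (3k - 10) divides it; the quotient is k² - 13k + 48.
The quadratic k² - 13k + 48 has discriminant -23 < 0 and is irreducible over ℤ.

(3k - 10)(6k + 11)(k - 4)(k² - 13k + 48)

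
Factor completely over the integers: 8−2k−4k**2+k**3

Group as (k**3−2k) + (−4k**2+8) = k(k**2−2) − 4(k**2−2).
Both groups share the factor (k**2−2).

(k−4)(k**2−2)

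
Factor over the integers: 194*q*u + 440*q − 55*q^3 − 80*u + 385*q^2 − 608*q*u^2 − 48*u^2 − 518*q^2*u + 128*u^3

Group: q*(−55*q^2 − 78*q*u − 55*q + 16*u^2 + 10*u) + (8*u − 8)*(−55*q^2 − 78*q*u − 55*q + 16*u^2 + 10*u); both groups contain (−55*q^2 − 78*q*u − 55*q + 16*u^2 + 10*u), so (q + 8*u − 8) is a factor with cofactor −55*q^2 − 78*q*u − 55*q + 16*u^2 + 10*u.
The cofactor groups again: −55*q^2 − 78*q*u − 55*q + 16*u^2 + 10*u = −11*q*(5*q + 8*u + 5) + 2*u*(5*q + 8*u + 5); both groups contain (5*q + 8*u + 5), giving −(11*q − 2*u)*(5*q + 8*u + 5).

−(11*q − 2*u)*(5*q + 8*u + 5)*(q + 8*u − 8)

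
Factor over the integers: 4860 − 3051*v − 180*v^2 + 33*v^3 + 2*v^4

Testing divisors of the constant over divisors of the leading coefficient, v = 3/2 is a root, so (2*v − 3) divides it; the quotient is v^3 + 18*v^2 − 63*v − 1620.
Continuing, v = 9 is a root, so (v − 9) divides it; the quotient is v^2 + 27*v + 180.
The remaining quadratic factors as (v + 12)(v + 15).

(2*v − 3)*(v + 12)*(v + 15)*(v − 9)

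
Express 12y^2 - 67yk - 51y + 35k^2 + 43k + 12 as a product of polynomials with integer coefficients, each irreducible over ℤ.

(y - 5k - 4)(12y - 7k - 3)

Group: 12y(y - 5k - 4) + (-7k - 3)(y - 5k - 4); both groups contain (y - 5k - 4).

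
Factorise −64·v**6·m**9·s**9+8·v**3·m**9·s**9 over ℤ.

Factor out 8·v**3·m**9·s**9 first: what remains is −8·v**3+1.
Recognize a difference of cubes with the parts 1 and 2·v.

−8·m**9·s**9·v**3·(2·v−1)·(4·v**2+2·v+1)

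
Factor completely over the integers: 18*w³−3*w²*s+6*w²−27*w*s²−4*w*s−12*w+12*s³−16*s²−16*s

(3*w−3*s−2)*(2*w−s+2)*(3*w+4*s)

Group: 2*w*(9*w²+3*w*s−6*w−12*s²−8*s) + (−s+2)*(9*w²+3*w*s−6*w−12*s²−8*s); both groups contain (9*w²+3*w*s−6*w−12*s²−8*s), so (2*w−s+2) is a factor with cofactor 9*w²+3*w*s−6*w−12*s²−8*s.
The cofactor groups again: 9*w²+3*w*s−6*w−12*s²−8*s = 3*w*(3*w−3*s−2) + 4*s*(3*w−3*s−2); both groups contain (3*w−3*s−2), giving (3*w+4*s)*(3*w−3*s−2).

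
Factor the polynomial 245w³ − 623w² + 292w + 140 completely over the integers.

(5w − 7)(7w + 2)(7w − 10)

By the rational root theorem, w = 10/7 is a root, so (7w − 10) is a factor; dividing leaves 35w² − 39w − 14.
The remaining quadratic factors as (5w − 7)(7w + 2).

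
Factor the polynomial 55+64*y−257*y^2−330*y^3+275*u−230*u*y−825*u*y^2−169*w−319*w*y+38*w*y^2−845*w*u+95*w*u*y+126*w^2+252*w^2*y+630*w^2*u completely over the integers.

Group: 9*w*(70*w*u+28*w*y+14*w−75*u*y−55*u−30*y^2−37*y−11) + (11*y−5)*(70*w*u+28*w*y+14*w−75*u*y−55*u−30*y^2−37*y−11); both groups contain (70*w*u+28*w*y+14*w−75*u*y−55*u−30*y^2−37*y−11), so (9*w+11*y−5) is a factor with cofactor 70*w*u+28*w*y+14*w−75*u*y−55*u−30*y^2−37*y−11.
The cofactor groups again: 70*w*u+28*w*y+14*w−75*u*y−55*u−30*y^2−37*y−11 = 14*w*(5*u+2*y+1) + (−15*y−11)*(5*u+2*y+1); both groups contain (5*u+2*y+1), giving (14*w−15*y−11)*(5*u+2*y+1).

(14*w−15*y−11)*(5*u+2*y+1)*(9*w+11*y−5)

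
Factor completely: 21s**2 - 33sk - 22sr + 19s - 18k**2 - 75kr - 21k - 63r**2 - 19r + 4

(3s - 6k - 7r + 1)(7s + 3k + 9r + 4)

Group: 3s(7s + 3k + 9r + 4) + (-6k - 7r + 1)(7s + 3k + 9r + 4); both groups contain (7s + 3k + 9r + 4).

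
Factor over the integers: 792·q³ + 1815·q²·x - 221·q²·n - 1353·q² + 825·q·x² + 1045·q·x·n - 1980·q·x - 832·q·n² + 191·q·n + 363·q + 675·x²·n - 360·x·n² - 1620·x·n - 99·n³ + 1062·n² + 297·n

Group: 11·q·(72·q² + 165·q·x - 79·q·n - 123·q + 75·x² - 40·x·n - 180·x - 11·n² + 118·n + 33) + 9·n·(72·q² + 165·q·x - 79·q·n - 123·q + 75·x² - 40·x·n - 180·x - 11·n² + 118·n + 33); both groups contain (72·q² + 165·q·x - 79·q·n - 123·q + 75·x² - 40·x·n - 180·x - 11·n² + 118·n + 33), so (11·q + 9·n) is a factor with cofactor 72·q² + 165·q·x - 79·q·n - 123·q + 75·x² - 40·x·n - 180·x - 11·n² + 118·n + 33.
The cofactor groups again: 72·q² + 165·q·x - 79·q·n - 123·q + 75·x² - 40·x·n - 180·x - 11·n² + 118·n + 33 = 9·q·(8·q + 5·x + n - 11) + (15·x - 11·n - 3)·(8·q + 5·x + n - 11); both groups contain (8·q + 5·x + n - 11), giving (9·q + 15·x - 11·n - 3)·(8·q + 5·x + n - 11).

(9·q + 15·x - 11·n - 3)·(11·q + 9·n)·(8·q + 5·x + n - 11)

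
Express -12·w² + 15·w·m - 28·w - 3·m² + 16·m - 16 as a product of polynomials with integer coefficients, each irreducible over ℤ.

-(3·w - 3·m + 4)·(4·w - m + 4)

Group: -4·w·(3·w - 3·m + 4) + (m - 4)·(3·w - 3·m + 4); both groups contain (3·w - 3·m + 4).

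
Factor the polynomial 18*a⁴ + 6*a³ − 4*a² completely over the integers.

2*a²*(3*a + 2)*(3*a − 1)

Pull out the common factor 2*a², then factor the remaining trinomial.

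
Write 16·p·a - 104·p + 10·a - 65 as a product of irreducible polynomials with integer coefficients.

Group as (16·p·a - 104·p) + (10·a - 65) = 8·p·(2·a - 13) + 5·(2·a - 13).
Both groups share the factor (2·a - 13).

(2·a - 13)·(8·p + 5)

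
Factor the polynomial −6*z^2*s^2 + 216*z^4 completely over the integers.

Every term has a factor of 6*z^2. Then 36*z^2 − s^2 = (6*z)² − (s)².

6*z^2*(6*z − s)*(6*z + s)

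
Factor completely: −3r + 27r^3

Pull out the common factor 3r; 9r^2 − 1 is a difference of squares.

3r(3r + 1)(3r − 1)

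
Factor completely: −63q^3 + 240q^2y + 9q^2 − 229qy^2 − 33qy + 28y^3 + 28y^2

−(3q − 4y)(3q − 7y)(7q − y − 1)

Group: 7q(−9q^2 + 33qy − 28y^2) + (−y − 1)(−9q^2 + 33qy − 28y^2); both groups contain (−9q^2 + 33qy − 28y^2), so (7q − y − 1) is a factor with cofactor −9q^2 + 33qy − 28y^2.
The cofactor groups again: −9q^2 + 33qy − 28y^2 = −3q(3q − 4y) + 7y(3q − 4y); both groups contain (3q − 4y), giving −(3q − 7y)(3q − 4y).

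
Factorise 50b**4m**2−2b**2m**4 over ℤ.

2b**2m**2(5b+m)(5b−m)

Every term has a factor of 2b**2m**2. Then 25b**2−m**2 = (5b)² − (m)².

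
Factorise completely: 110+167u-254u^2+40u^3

Among the possible rational roots, u = -2/5 is a root, giving the factor (5u+2) and quotient 8u^2-54u+55.
The remaining quadratic factors as (2u-11)(4u-5).

(2u-11)(4u-5)(5u+2)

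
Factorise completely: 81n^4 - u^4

Write as (9n^2)² − (u^2)², then factor 9n^2 - u^2 once more.

(3n + u)(3n - u)(9n^2 + u^2)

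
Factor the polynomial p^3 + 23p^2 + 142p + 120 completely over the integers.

(p + 1)(p + 10)(p + 12)

By the rational root theorem, p = −1 is a root, so (p + 1) is a factor; dividing leaves p^2 + 22p + 120.
The remaining quadratic factors as (p + 12)(p + 10).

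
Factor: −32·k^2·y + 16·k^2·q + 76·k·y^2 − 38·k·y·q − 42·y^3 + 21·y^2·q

Group: 2·k·(−16·k·y + 8·k·q + 14·y^2 − 7·y·q) − 3·y·(−16·k·y + 8·k·q + 14·y^2 − 7·y·q); both groups contain (−16·k·y + 8·k·q + 14·y^2 − 7·y·q), so (2·k − 3·y) is a factor with cofactor −16·k·y + 8·k·q + 14·y^2 − 7·y·q.
The cofactor groups again: −16·k·y + 8·k·q + 14·y^2 − 7·y·q = −2·y·(8·k − 7·y) + q·(8·k − 7·y); both groups contain (8·k − 7·y), giving −(2·y − q)·(8·k − 7·y).

−(2·y − q)·(2·k − 3·y)·(8·k − 7·y)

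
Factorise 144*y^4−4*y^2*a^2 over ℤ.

Factor out 4*y^2, leaving 36*y^2−a^2, which is a difference of two squares.

4*y^2*(6*y−a)*(6*y+a)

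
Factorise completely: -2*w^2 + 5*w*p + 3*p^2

Group: -w*(2*w + p) + 3*p*(2*w + p); both groups contain (2*w + p).

-(w - 3*p)*(2*w + p)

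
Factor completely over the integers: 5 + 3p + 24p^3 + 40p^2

(3p + 5)(8p^2 + 1)

Group as (24p^3 + 3p) + (40p^2 + 5) = 3p(8p^2 + 1) + 5(8p^2 + 1).
Both groups share the factor (8p^2 + 1).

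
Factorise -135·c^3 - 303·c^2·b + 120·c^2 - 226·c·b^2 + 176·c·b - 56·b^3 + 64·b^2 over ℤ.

Group: 3·c·(-45·c^2 - 71·c·b + 40·c - 28·b^2 + 32·b) + 2·b·(-45·c^2 - 71·c·b + 40·c - 28·b^2 + 32·b); both groups contain (-45·c^2 - 71·c·b + 40·c - 28·b^2 + 32·b), so (3·c + 2·b) is a factor with cofactor -45·c^2 - 71·c·b + 40·c - 28·b^2 + 32·b.
The cofactor groups again: -45·c^2 - 71·c·b + 40·c - 28·b^2 + 32·b = -5·c·(9·c + 7·b - 8) - 4·b·(9·c + 7·b - 8); both groups contain (9·c + 7·b - 8), giving -(5·c + 4·b)·(9·c + 7·b - 8).

-(3·c + 2·b)·(5·c + 4·b)·(9·c + 7·b - 8)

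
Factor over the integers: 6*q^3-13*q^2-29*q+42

By the rational root theorem, q = 3 is a root, giving the factor (q-3) and quotient 6*q^2+5*q-14.
The remaining quadratic factors as (q+2)(6*q-7).

(6*q-7)*(q+2)*(q-3)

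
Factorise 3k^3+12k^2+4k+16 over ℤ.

(k+4)(3k^2+4)

Group as (3k^3+4k) + (12k^2+16) = k(3k^2+4) + 4(3k^2+4).
Both groups share the factor (3k^2+4).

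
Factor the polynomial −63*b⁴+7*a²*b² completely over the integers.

Factor out 7*b², leaving a²−9*b², which is a difference of two squares.

7*b²*(a+3*b)*(a−3*b)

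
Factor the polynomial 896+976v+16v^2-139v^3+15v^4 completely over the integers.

Testing divisors of the constant over divisors of the leading coefficient, v = -7/5 is a root, giving the factor (5v+7) and quotient 3v^3-32v^2+48v+128.
Next, v = 4 is a root, so (v-4) is a factor; dividing leaves 3v^2-20v-32.
The remaining quadratic factors as (v-8)(3v+4).

(3v+4)(5v+7)(v-4)(v-8)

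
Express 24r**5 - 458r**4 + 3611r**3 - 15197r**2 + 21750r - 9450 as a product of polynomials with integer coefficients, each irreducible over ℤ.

Trying the rational-root candidates, r = 5/6 is a root, so (6r - 5) divides it; the quotient is 4r**4 - 73r**3 + 541r**2 - 2082r + 1890.
Continuing, r = 9 is a root, so (r - 9) divides it; the quotient is 4r**3 - 37r**2 + 208r - 210.
Continuing, r = 5/4 is a root, so (4r - 5) divides it; the quotient is r**2 - 8r + 42.
The quadratic r**2 - 8r + 42 has discriminant -104 < 0 and is irreducible over ℤ.

(4r - 5)(6r - 5)(r - 9)(r**2 - 8r + 42)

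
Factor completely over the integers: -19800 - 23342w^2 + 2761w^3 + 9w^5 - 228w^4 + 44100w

Among the possible rational roots, w = 2/3 is a root, giving the factor (3w - 2) and quotient 3w^4 - 74w^3 + 871w^2 - 7200w + 9900.
Next, w = 5/3 is a root, so (3w - 5) is a factor; dividing leaves w^3 - 23w^2 + 252w - 1980.
Then w = 15 is a root, so (w - 15) divides it; the quotient is w^2 - 8w + 132.
The quadratic w^2 - 8w + 132 has discriminant -464 < 0 and is irreducible over ℤ.

(3w - 2)(3w - 5)(w - 15)(w^2 - 8w + 132)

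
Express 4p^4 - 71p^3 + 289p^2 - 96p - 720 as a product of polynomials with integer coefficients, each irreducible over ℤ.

By the rational root theorem, p = 3 is a root, so (p - 3) divides it; the quotient is 4p^3 - 59p^2 + 112p + 240.
Then p = 12 is a root, so (p - 12) divides it; the quotient is 4p^2 - 11p - 20.
The remaining quadratic factors as (4p + 5)(p - 4).

(4p + 5)(p - 12)(p - 3)(p - 4)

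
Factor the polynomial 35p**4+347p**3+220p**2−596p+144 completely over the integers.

(5p−4)(7p−2)(p+2)(p+9)

Trying the rational-root candidates, p = 2/7 is a root, giving the factor (7p−2) and quotient 5p**3+51p**2+46p−72.
Next, p = −2 is a root, giving the factor (p+2) and quotient 5p**2+41p−36.
The remaining quadratic factors as (p+9)(5p−4).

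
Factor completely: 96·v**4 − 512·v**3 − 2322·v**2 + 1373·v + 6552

(4·v + 9)·(4·v − 7)·(6·v + 13)·(v − 8)

Testing divisors of the constant over divisors of the leading coefficient, v = −13/6 is a root, so (6·v + 13) is a factor; dividing leaves 16·v**3 − 120·v**2 − 127·v + 504.
Continuing, v = −9/4 is a root, so (4·v + 9) is a factor; dividing leaves 4·v**2 − 39·v + 56.
The remaining quadratic factors as (v − 8)(4·v − 7).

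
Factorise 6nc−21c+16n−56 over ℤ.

(2n−7)(3c+8)

Group as (6nc+16n) + (−21c−56) = 2n(3c+8) − 7(3c+8).
Both groups share the factor (3c+8).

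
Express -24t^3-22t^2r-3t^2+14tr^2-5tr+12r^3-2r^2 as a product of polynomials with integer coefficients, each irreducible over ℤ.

-(8t-6r+1)(3t+2r)(t+r)

Group: 8t(-3t^2-5tr-2r^2) + (-6r+1)(-3t^2-5tr-2r^2); both groups contain (-3t^2-5tr-2r^2), so (8t-6r+1) is a factor with cofactor -3t^2-5tr-2r^2.
The cofactor groups again: -3t^2-5tr-2r^2 = -t(3t+2r) - r(3t+2r); both groups contain (3t+2r), giving -(t+r)(3t+2r).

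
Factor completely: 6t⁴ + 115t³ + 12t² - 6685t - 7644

(6t + 7)(t + 12)(t + 13)(t - 7)

Among the possible rational roots, t = -12 is a root, so (t + 12) divides it; the quotient is 6t³ + 43t² - 504t - 637.
Next, t = -7/6 is a root, so (6t + 7) divides it; the quotient is t² + 6t - 91.
The remaining quadratic factors as (t - 7)(t + 13).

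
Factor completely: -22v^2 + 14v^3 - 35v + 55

(7v - 11)(2v^2 - 5)

Group as (14v^3 - 35v) + (-22v^2 + 55) = 7v(2v^2 - 5) - 11(2v^2 - 5).
Both groups share the factor (2v^2 - 5).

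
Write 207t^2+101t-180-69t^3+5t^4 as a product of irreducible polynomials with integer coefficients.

Testing divisors of the constant over divisors of the leading coefficient, t = 5 is a root, giving the factor (t-5) and quotient 5t^3-44t^2-13t+36.
Then t = 9 is a root, so (t-9) divides it; the quotient is 5t^2+t-4.
The remaining quadratic factors as (5t-4)(t+1).

(5t-4)(t+1)(t-5)(t-9)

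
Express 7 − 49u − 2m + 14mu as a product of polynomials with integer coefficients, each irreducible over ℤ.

Group as (14mu − 2m) + (−49u + 7) = 2m(7u − 1) − 7(7u − 1).
Both groups share the factor (7u − 1).

(2m − 7)(7u − 1)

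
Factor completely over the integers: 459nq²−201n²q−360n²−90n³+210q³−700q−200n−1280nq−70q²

Group: 3n(−30n²−117nq−20n−42q²−70q) + (−5q+10)(−30n²−117nq−20n−42q²−70q); both groups contain (−30n²−117nq−20n−42q²−70q), so (3n−5q+10) is a factor with cofactor −30n²−117nq−20n−42q²−70q.
The cofactor groups again: −30n²−117nq−20n−42q²−70q = −15n(2n+7q) + (−6q−10)(2n+7q); both groups contain (2n+7q), giving −(15n+6q+10)(2n+7q).

−(15n+6q+10)(2n+7q)(3n−5q+10)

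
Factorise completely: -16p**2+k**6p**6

p**2(k**3p**2+4)(k**3p**2-4)

Pull out the common factor p**2, leaving k**6p**4-16.
Recognize a difference of squares with the parts k**3p**2 and 4.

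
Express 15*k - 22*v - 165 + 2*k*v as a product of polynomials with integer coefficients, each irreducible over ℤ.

(2*v + 15)*(k - 11)

Group as (2*k*v + 15*k) + (-22*v - 165) = k*(2*v + 15) - 11*(2*v + 15).
Both groups share the factor (2*v + 15).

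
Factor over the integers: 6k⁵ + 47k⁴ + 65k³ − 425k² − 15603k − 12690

Trying the rational-root candidates, k = 6 is a root, so (k − 6) is a factor; dividing leaves 6k⁴ + 83k³ + 563k² + 2953k + 2115.
Next, k = −9 is a root, so (k + 9) is a factor; dividing leaves 6k³ + 29k² + 302k + 235.
Then k = −5/6 is a root, so (6k + 5) is a factor; dividing leaves k² + 4k + 47.
The quadratic k² + 4k + 47 has discriminant −172 < 0 and is irreducible over ℤ.

(6k + 5)(k + 9)(k − 6)(k² + 4k + 47)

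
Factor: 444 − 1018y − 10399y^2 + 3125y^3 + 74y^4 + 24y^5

(4y + 1)(6y − 1)(y − 3)(y^2 + 6y + 148)

Trying the rational-root candidates, y = 1/6 is a root, giving the factor (6y − 1) and quotient 4y^4 + 13y^3 + 523y^2 − 1646y − 444.
Continuing, y = −1/4 is a root, so (4y + 1) divides it; the quotient is y^3 + 3y^2 + 130y − 444.
Then y = 3 is a root, giving the factor (y − 3) and quotient y^2 + 6y + 148.
The quadratic y^2 + 6y + 148 has discriminant −556 < 0 and is irreducible over ℤ.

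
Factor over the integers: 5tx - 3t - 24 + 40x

(5x - 3)(t + 8)

Group as (5tx - 3t) + (40x - 24) = t(5x - 3) + 8(5x - 3).
Both groups share the factor (5x - 3).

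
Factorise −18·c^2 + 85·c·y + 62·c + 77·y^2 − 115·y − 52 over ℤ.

Group: −9·c·(2·c − 11·y − 4) + (−7·y + 13)·(2·c − 11·y − 4); both groups contain (2·c − 11·y − 4).

−(2·c − 11·y − 4)·(9·c + 7·y − 13)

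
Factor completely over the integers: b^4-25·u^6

Recognize a difference of squares with the parts b^2 and 5·u^3.

(b^2+5·u^3)·(b^2-5·u^3)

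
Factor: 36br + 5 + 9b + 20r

(4r + 1)(9b + 5)

Group as (36br + 9b) + (20r + 5) = 9b(4r + 1) + 5(4r + 1).
Both groups share the factor (4r + 1).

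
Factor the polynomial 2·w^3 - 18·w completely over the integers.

2·w·(w + 3)·(w - 3)

Every term has a factor of 2·w. Then w^2 - 9 = (w)² − (3)².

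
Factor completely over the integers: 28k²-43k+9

Need a pair with product 28·9 = 252 and sum -43: that's -36 and -7.
Split the middle term: 28k²-36k - 7k+9 = 4k(7k-9) - (7k-9).

(4k-1)(7k-9)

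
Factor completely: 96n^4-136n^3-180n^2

Pull out the common factor 4n^2, then factor the remaining trinomial.

4n^2(4n-9)(6n+5)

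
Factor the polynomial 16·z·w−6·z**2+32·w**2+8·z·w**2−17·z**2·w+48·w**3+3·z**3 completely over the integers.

(z−3·w−2)·(z−4·w)·(3·z+4·w)

Group: z·(3·z**2−5·z·w−6·z−12·w**2−8·w) − 4·w·(3·z**2−5·z·w−6·z−12·w**2−8·w); both groups contain (3·z**2−5·z·w−6·z−12·w**2−8·w), so (z−4·w) is a factor with cofactor 3·z**2−5·z·w−6·z−12·w**2−8·w.
The cofactor groups again: 3·z**2−5·z·w−6·z−12·w**2−8·w = z·(3·z+4·w) + (−3·w−2)·(3·z+4·w); both groups contain (3·z+4·w), giving (z−3·w−2)·(3·z+4·w).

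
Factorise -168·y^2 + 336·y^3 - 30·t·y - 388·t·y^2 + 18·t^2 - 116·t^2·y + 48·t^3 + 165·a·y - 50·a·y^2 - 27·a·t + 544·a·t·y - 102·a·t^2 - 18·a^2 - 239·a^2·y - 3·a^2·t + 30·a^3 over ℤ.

(5·a - 8·t + 6·y - 3)·(6·a - 3·t - 7·y)·(a + 2·t - 8·y)

Group: a·(30·a^2 - 63·a·t + a·y - 18·a + 24·t^2 + 38·t·y + 9·t - 42·y^2 + 21·y) + (2·t - 8·y)·(30·a^2 - 63·a·t + a·y - 18·a + 24·t^2 + 38·t·y + 9·t - 42·y^2 + 21·y); both groups contain (30·a^2 - 63·a·t + a·y - 18·a + 24·t^2 + 38·t·y + 9·t - 42·y^2 + 21·y), so (a + 2·t - 8·y) is a factor with cofactor 30·a^2 - 63·a·t + a·y - 18·a + 24·t^2 + 38·t·y + 9·t - 42·y^2 + 21·y.
The cofactor groups again: 30·a^2 - 63·a·t + a·y - 18·a + 24·t^2 + 38·t·y + 9·t - 42·y^2 + 21·y = 6·a·(5·a - 8·t + 6·y - 3) + (-3·t - 7·y)·(5·a - 8·t + 6·y - 3); both groups contain (5·a - 8·t + 6·y - 3), giving (6·a - 3·t - 7·y)·(5·a - 8·t + 6·y - 3).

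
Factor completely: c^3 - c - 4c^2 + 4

Among the possible rational roots, c = 4 is a root, giving the factor (c - 4) and quotient c^2 - 1.
The remaining quadratic factors as (c + 1)(c - 1).

(c + 1)(c - 1)(c - 4)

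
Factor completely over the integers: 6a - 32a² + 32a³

Pull out the common factor 2a, then factor the remaining trinomial.

2a(4a - 1)(4a - 3)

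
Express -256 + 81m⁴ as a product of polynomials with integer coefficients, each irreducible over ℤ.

(3m + 4)(3m - 4)(9m² + 16)

(3m)⁴ − (4)⁴ = ((3m)² − (4)²)((3m)² + (4)²); the first factor splits again, the second (9m² + 16) is irreducible.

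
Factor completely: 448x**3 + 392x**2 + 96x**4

8x**2(2x + 7)(6x + 7)

Pull out the common factor 8x**2, then factor the remaining trinomial.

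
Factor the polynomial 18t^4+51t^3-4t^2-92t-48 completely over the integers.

Among the possible rational roots, t = 4/3 is a root, giving the factor (3t-4) and quotient 6t^3+25t^2+32t+12.
Then t = -3/2 is a root, so (2t+3) is a factor; dividing leaves 3t^2+8t+4.
The remaining quadratic factors as (3t+2)(t+2).

(2t+3)(3t+2)(3t-4)(t+2)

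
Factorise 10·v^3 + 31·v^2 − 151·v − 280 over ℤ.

Trying the rational-root candidates, v = 7/2 is a root, so (2·v − 7) divides it; the quotient is 5·v^2 + 33·v + 40.
The remaining quadratic factors as (5·v + 8)(v + 5).

(2·v − 7)·(5·v + 8)·(v + 5)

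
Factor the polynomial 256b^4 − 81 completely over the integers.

(4b + 3)(4b − 3)(16b^2 + 9)

(4b)⁴ − (3)⁴ = ((4b)² − (3)²)((4b)² + (3)²); the first factor splits again, the second (16b^2 + 9) is irreducible.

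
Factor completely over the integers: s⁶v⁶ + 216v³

v³(s²v + 6)(s⁴v² - 6s²v + 36)

Pull out the common factor v³, leaving s⁶v³ + 216.
Recognize a sum of cubes with the parts 6 and s²v.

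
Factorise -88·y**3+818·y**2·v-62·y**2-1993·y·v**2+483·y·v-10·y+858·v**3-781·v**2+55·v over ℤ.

-(2·y-11·v)·(4·y-13·v+1)·(11·y-6·v+5)

Group: 11·y·(-8·y**2+70·y·v-2·y-143·v**2+11·v) + (-6·v+5)·(-8·y**2+70·y·v-2·y-143·v**2+11·v); both groups contain (-8·y**2+70·y·v-2·y-143·v**2+11·v), so (11·y-6·v+5) is a factor with cofactor -8·y**2+70·y·v-2·y-143·v**2+11·v.
The cofactor groups again: -8·y**2+70·y·v-2·y-143·v**2+11·v = -2·y·(4·y-13·v+1) + 11·v·(4·y-13·v+1); both groups contain (4·y-13·v+1), giving -(2·y-11·v)·(4·y-13·v+1).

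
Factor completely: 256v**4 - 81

(4v)⁴ − (3)⁴ = ((4v)² − (3)²)((4v)² + (3)²); the first factor splits again, the second (16v**2 + 9) is irreducible.

(4v + 3)(4v - 3)(16v**2 + 9)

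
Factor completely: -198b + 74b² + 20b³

2b(2b + 11)(5b - 9)

Pull out the common factor 2b, then factor the remaining trinomial.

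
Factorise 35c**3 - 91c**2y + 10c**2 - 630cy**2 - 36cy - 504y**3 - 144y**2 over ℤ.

(5c + 12y)(7c + 7y + 2)(c - 6y)

Group: c(35c**2 + 119cy + 10c + 84y**2 + 24y) - 6y(35c**2 + 119cy + 10c + 84y**2 + 24y); both groups contain (35c**2 + 119cy + 10c + 84y**2 + 24y), so (c - 6y) is a factor with cofactor 35c**2 + 119cy + 10c + 84y**2 + 24y.
The cofactor groups again: 35c**2 + 119cy + 10c + 84y**2 + 24y = 7c(5c + 12y) + (7y + 2)(5c + 12y); both groups contain (5c + 12y), giving (7c + 7y + 2)(5c + 12y).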